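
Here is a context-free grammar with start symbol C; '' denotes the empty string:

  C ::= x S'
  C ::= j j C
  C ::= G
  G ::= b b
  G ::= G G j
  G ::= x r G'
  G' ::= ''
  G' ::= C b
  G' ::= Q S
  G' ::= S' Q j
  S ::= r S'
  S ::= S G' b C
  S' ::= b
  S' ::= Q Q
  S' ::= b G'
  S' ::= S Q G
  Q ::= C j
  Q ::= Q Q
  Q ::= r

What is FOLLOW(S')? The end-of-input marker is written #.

{ #, b, j, r, x }

In C ::= x S': S' is at the end, add FOLLOW(C) = { #, b, j, r, x }.
In G' ::= S' Q j: add FIRST(Q j) = { b, j, r, x }.
In S ::= r S': S' is at the end, add FOLLOW(S) = { #, b, j, r, x }.
Union: FOLLOW(S') = { #, b, j, r, x }.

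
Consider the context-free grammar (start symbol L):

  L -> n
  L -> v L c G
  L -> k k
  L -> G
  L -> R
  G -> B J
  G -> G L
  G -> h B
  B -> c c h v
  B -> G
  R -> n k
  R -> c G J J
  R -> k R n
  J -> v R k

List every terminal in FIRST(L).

L -> n contributes {n}.
L -> v L c G contributes {v}.
L -> k k contributes {k}.
From L -> G: add FIRST(G) = { c, h }.
From L -> R: add FIRST(R) = { c, k, n }.
Union: FIRST(L) = { c, h, k, n, v }.

{ c, h, k, n, v }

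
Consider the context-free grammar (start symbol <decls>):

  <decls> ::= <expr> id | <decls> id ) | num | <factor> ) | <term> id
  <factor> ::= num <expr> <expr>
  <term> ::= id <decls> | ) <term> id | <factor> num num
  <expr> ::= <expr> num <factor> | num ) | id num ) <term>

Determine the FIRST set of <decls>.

From <decls> ::= <expr> id: add FIRST(<expr>) = { id, num }.
From <decls> ::= <decls> id ): add FIRST(<decls>) = { ), id, num }.
<decls> ::= num contributes {num}.
From <decls> ::= <factor> ): add FIRST(<factor>) = { num }.
From <decls> ::= <term> id: add FIRST(<term>) = { ), id, num }.
Union: FIRST(<decls>) = { ), id, num }.

{ ), id, num }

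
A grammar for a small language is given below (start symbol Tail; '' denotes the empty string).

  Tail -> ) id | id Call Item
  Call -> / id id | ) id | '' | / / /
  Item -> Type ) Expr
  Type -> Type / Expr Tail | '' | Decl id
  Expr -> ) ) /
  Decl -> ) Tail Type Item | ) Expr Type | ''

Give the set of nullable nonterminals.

Directly nullable (have an ''-production): Call, Type, Decl.
No other nonterminal has a production whose RHS symbols are all nullable.

{ Call, Decl, Type }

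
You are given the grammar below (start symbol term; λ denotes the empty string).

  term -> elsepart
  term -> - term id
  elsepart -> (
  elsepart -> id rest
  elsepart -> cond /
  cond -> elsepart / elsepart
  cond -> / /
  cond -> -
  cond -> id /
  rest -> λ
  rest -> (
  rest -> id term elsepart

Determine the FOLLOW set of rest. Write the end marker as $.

{ $, (, -, /, id }

In elsepart -> id rest: rest is at the end, add FOLLOW(elsepart) = { $, (, -, /, id }.
Union: FOLLOW(rest) = { $, (, -, /, id }.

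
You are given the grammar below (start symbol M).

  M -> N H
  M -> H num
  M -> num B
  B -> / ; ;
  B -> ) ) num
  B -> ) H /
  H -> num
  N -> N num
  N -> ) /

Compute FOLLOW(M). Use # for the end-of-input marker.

{ # }

M is the start symbol, so # ∈ FOLLOW(M).
Union: FOLLOW(M) = { # }.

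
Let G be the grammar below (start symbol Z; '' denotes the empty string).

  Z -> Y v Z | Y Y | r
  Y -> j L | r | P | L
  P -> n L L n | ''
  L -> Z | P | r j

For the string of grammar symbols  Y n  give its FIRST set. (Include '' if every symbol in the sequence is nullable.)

Add FIRST(Y)\{''} = { j, n, r, v }; Y is nullable, continue.
n is a terminal; add {n} and stop.

{ j, n, r, v }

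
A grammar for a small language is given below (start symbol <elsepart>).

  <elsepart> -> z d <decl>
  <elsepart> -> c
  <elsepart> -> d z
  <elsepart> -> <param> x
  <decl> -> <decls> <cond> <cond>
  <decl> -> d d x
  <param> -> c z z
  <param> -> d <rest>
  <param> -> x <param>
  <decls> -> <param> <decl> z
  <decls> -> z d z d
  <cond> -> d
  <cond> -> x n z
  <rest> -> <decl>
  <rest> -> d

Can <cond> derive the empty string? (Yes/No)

No

No nonterminal in this grammar is nullable.
No production of <cond> has an RHS whose symbols are all nullable, so <cond> is not nullable.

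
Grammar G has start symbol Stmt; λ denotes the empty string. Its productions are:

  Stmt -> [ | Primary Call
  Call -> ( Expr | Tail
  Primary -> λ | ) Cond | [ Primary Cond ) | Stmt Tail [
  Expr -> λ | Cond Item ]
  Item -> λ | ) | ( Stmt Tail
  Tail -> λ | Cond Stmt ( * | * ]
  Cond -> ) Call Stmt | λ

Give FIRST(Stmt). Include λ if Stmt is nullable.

{ (, ), *, [, λ }

Stmt -> [ contributes {[}.
From Stmt -> Primary Call: Primary, Call nullable, take FIRST(Primary) ∪ FIRST(Call) = { (, ), *, [ }; also λ since the whole RHS is nullable.
Union: FIRST(Stmt) = { (, ), *, [, λ }.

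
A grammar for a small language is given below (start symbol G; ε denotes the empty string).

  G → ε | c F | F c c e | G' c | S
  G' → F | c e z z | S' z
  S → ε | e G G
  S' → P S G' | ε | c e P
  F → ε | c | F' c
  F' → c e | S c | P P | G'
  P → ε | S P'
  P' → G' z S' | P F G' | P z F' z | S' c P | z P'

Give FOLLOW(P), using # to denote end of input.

{ c, e, z }

In S' → P S G': add FIRST(S G')\{ε} = { c, e, z }.
  Since S G' is nullable, also add FOLLOW(S') = { c, e, z }.
In S' → c e P: P is at the end, add FOLLOW(S') = { c, e, z }.
In F' → P P: add FIRST(P)\{ε} = { c, e, z }.
  Since P is nullable, also add FOLLOW(F') = { c, z }.
In F' → P P: P is at the end, add FOLLOW(F') = { c, z }.
In P' → P F G': add FIRST(F G')\{ε} = { c, e, z }.
  Since F G' is nullable, also add FOLLOW(P') = { c, e, z }.
In P' → P z F' z: add FIRST(z F' z) = { z }.
In P' → S' c P: P is at the end, add FOLLOW(P') = { c, e, z }.
Union: FOLLOW(P) = { c, e, z }.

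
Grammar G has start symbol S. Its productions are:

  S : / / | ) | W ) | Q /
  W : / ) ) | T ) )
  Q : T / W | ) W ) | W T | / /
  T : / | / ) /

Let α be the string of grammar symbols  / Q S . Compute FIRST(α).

/ is a terminal; add {/} and stop.

{ / }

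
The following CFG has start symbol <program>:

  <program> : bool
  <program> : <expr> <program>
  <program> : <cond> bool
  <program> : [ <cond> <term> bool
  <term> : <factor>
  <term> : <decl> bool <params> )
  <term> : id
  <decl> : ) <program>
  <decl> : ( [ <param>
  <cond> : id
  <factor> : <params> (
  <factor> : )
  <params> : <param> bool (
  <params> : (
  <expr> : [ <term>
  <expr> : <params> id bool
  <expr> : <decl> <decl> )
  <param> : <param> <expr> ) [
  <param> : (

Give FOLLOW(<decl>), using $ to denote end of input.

In <term> : <decl> bool <params> ): add FIRST(bool <params> )) = { bool }.
In <expr> : <decl> <decl> ): add FIRST(<decl> )) = { (, ) }.
In <expr> : <decl> <decl> ): add FIRST()) = { ) }.
Union: FOLLOW(<decl>) = { (, ), bool }.

{ (, ), bool }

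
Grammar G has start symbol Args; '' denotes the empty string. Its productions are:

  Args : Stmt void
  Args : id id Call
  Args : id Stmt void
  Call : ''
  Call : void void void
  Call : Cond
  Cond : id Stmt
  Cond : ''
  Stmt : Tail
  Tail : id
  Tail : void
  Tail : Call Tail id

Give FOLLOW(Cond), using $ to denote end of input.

{ $, id, void }

In Call : Cond: Cond is at the end, add FOLLOW(Call) = { $, id, void }.
Union: FOLLOW(Cond) = { $, id, void }.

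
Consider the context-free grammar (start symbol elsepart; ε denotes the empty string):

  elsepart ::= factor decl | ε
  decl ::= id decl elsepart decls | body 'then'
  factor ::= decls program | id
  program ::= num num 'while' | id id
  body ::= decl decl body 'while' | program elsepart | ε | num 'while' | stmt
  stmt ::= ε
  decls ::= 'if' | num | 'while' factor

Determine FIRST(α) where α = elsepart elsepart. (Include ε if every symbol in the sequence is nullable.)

{ 'if', 'while', id, num, ε }

Add FIRST(elsepart)\{ε} = { 'if', 'while', id, num }; elsepart is nullable, continue.
Add FIRST(elsepart)\{ε} = { 'if', 'while', id, num }; elsepart is nullable, continue.
Every symbol is nullable, so include ε.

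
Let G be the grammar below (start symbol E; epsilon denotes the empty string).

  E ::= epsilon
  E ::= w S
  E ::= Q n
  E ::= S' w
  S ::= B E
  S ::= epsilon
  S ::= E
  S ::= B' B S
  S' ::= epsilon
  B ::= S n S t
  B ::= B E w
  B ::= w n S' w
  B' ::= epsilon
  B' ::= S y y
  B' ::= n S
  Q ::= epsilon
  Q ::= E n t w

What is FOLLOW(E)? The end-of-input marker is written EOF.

E is the start symbol, so EOF ∈ FOLLOW(E).
In S ::= B E: E is at the end, add FOLLOW(S) = { EOF, n, t, w, y }.
In S ::= E: E is at the end, add FOLLOW(S) = { EOF, n, t, w, y }.
In B ::= B E w: add FIRST(w) = { w }.
In Q ::= E n t w: add FIRST(n t w) = { n }.
Union: FOLLOW(E) = { EOF, n, t, w, y }.

{ EOF, n, t, w, y }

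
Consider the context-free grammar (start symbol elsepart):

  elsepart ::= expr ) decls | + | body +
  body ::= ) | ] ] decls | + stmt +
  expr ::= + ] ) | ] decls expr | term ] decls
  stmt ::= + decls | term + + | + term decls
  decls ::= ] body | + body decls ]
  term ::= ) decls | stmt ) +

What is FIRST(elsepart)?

{ ), +, ] }

From elsepart ::= expr ) decls: add FIRST(expr) = { ), +, ] }.
elsepart ::= + contributes {+}.
From elsepart ::= body +: add FIRST(body) = { ), +, ] }.
Union: FIRST(elsepart) = { ), +, ] }.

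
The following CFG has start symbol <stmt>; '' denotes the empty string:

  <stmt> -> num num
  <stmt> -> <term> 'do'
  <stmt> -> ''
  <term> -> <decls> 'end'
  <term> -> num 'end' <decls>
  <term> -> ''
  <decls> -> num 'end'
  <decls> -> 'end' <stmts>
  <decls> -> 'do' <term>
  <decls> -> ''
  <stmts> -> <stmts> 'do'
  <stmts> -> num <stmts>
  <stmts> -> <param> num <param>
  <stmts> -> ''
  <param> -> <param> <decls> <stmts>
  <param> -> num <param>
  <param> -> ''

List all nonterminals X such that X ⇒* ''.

{ <decls>, <param>, <stmt>, <stmts>, <term> }

Directly nullable (have an ''-production): <stmt>, <term>, <decls>, <stmts>, <param>.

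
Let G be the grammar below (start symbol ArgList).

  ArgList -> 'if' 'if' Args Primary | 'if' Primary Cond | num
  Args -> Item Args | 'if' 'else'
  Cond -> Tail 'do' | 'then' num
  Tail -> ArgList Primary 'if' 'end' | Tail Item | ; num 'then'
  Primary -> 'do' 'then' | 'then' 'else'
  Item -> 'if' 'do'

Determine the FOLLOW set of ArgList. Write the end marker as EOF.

{ EOF, 'do', 'then' }

ArgList is the start symbol, so EOF ∈ FOLLOW(ArgList).
In Tail -> ArgList Primary 'if' 'end': add FIRST(Primary 'if' 'end') = { 'do', 'then' }.
Union: FOLLOW(ArgList) = { EOF, 'do', 'then' }.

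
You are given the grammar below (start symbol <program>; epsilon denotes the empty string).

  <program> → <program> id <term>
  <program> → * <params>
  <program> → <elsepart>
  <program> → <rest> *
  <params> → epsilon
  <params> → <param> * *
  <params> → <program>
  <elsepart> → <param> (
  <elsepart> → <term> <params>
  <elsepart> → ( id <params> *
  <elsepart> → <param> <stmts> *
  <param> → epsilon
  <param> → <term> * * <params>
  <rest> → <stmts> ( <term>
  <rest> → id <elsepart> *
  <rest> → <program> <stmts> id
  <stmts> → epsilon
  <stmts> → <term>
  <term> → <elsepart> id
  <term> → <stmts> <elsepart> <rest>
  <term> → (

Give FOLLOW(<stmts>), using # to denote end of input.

{ (, *, id }

In <elsepart> → <param> <stmts> *: add FIRST(*) = { * }.
In <rest> → <stmts> ( <term>: add FIRST(( <term>) = { ( }.
In <rest> → <program> <stmts> id: add FIRST(id) = { id }.
In <term> → <stmts> <elsepart> <rest>: add FIRST(<elsepart> <rest>) = { (, * }.
Union: FOLLOW(<stmts>) = { (, *, id }.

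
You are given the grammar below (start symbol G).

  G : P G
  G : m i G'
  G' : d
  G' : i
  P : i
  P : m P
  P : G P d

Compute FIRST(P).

P : i contributes {i}.
P : m P contributes {m}.
From P : G P d: add FIRST(G) = { i, m }.
Union: FIRST(P) = { i, m }.

{ i, m }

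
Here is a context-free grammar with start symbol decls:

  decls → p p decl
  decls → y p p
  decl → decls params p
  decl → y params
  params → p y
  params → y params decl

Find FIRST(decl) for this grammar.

{ p, y }

From decl → decls params p: add FIRST(decls) = { p, y }.
decl → y params contributes {y}.
Union: FIRST(decl) = { p, y }.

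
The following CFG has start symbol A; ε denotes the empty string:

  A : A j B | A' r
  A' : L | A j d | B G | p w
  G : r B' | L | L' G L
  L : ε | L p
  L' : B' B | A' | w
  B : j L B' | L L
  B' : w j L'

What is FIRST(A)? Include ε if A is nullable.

{ j, p, r, w }

From A : A j B: add FIRST(A) = { j, p, r, w }.
From A : A' r: A' nullable, take FIRST(A') ∪ {r} = { j, p, r, w }.
Union: FIRST(A) = { j, p, r, w }.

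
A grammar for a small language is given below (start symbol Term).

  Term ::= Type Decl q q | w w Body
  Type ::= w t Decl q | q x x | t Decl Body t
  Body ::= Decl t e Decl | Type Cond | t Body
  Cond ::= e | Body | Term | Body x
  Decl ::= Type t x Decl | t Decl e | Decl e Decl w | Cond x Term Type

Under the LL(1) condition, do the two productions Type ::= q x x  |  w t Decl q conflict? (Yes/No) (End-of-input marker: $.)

FIRST(q x x) = { q } and FIRST(w t Decl q) = { w }.
The FIRST sets are disjoint and neither alternative is nullable — no conflict.

No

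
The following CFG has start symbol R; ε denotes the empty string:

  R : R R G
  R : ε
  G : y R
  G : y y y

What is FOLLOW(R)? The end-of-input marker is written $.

R is the start symbol, so $ ∈ FOLLOW(R).
In R : R R G: add FIRST(R G) = { y }.
In R : R R G: add FIRST(G) = { y }.
In G : y R: R is at the end, add FOLLOW(G) = { $, y }.
Union: FOLLOW(R) = { $, y }.

{ $, y }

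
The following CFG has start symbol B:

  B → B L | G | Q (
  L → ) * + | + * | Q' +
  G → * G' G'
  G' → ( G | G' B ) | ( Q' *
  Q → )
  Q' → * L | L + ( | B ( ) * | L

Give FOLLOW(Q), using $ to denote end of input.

{ ( }

In B → Q (: add FIRST(() = { ( }.
Union: FOLLOW(Q) = { ( }.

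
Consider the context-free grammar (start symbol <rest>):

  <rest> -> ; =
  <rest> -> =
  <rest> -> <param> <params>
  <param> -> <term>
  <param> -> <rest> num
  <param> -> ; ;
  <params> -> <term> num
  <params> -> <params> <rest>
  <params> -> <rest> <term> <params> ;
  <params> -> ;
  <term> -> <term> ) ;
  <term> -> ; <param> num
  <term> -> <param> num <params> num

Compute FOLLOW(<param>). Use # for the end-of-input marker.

In <rest> -> <param> <params>: add FIRST(<params>) = { ;, = }.
In <term> -> ; <param> num: add FIRST(num) = { num }.
In <term> -> <param> num <params> num: add FIRST(num <params> num) = { num }.
Union: FOLLOW(<param>) = { ;, =, num }.

{ ;, =, num }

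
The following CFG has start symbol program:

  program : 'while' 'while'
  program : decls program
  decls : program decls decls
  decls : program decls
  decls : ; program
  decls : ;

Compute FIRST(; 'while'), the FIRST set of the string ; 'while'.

{ ; }

; is a terminal; add {;} and stop.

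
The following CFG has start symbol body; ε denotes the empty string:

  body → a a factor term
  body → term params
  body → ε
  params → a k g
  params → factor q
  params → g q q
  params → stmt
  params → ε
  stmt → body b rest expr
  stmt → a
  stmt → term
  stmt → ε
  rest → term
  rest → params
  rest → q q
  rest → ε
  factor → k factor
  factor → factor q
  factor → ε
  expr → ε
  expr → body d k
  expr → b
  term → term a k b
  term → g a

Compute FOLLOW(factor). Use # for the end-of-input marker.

In body → a a factor term: add FIRST(term) = { g }.
In params → factor q: add FIRST(q) = { q }.
In factor → k factor: factor is at the end, add FOLLOW(factor) = { g, q }.
In factor → factor q: add FIRST(q) = { q }.
Union: FOLLOW(factor) = { g, q }.

{ g, q }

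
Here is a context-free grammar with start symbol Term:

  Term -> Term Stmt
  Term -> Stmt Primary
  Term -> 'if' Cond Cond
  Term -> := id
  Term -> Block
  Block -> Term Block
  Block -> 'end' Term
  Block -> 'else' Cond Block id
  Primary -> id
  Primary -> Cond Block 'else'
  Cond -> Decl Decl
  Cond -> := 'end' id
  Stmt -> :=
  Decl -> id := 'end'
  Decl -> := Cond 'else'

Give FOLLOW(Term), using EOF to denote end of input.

{ EOF, 'else', 'end', 'if', :=, id }

Term is the start symbol, so EOF ∈ FOLLOW(Term).
In Term -> Term Stmt: add FIRST(Stmt) = { := }.
In Block -> Term Block: add FIRST(Block) = { 'else', 'end', 'if', := }.
In Block -> 'end' Term: Term is at the end, add FOLLOW(Block) = { EOF, 'else', 'end', 'if', :=, id }.
Union: FOLLOW(Term) = { EOF, 'else', 'end', 'if', :=, id }.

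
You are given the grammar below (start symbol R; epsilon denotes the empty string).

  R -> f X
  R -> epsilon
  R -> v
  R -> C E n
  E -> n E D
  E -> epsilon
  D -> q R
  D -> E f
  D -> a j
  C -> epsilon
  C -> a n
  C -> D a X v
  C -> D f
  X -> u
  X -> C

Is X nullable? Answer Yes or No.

Yes

X -> C and each of C is nullable, so X ⇒* epsilon.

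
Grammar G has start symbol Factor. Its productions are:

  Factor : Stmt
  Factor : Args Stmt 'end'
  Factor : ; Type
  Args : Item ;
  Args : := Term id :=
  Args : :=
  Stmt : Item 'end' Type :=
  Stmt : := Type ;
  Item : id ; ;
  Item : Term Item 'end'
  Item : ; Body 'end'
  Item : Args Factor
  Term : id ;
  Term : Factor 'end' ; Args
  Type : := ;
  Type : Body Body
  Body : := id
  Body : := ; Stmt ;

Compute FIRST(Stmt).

{ :=, ;, id }

From Stmt : Item 'end' Type :=: add FIRST(Item) = { :=, ;, id }.
Stmt : := Type ; contributes {:=}.
Union: FIRST(Stmt) = { :=, ;, id }.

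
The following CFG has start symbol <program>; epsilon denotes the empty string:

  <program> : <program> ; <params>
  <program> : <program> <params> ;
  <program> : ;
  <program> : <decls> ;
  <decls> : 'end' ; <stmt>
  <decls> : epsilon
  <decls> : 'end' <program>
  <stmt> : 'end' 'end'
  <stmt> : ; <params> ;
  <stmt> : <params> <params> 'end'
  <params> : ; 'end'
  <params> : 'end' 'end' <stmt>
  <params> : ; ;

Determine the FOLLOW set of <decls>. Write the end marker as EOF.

{ ; }

In <program> : <decls> ;: add FIRST(;) = { ; }.
Union: FOLLOW(<decls>) = { ; }.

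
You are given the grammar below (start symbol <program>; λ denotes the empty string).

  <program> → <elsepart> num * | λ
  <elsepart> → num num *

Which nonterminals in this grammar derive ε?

Directly nullable (have an λ-production): <program>.
No other nonterminal has a production whose RHS symbols are all nullable.

{ <program> }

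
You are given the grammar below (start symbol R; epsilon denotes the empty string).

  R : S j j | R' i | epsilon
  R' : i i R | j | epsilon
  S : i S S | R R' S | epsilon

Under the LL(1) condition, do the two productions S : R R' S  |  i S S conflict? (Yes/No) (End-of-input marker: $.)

FIRST(R R' S) = { i, j, epsilon } and FIRST(i S S) = { i }.
Both contain i, so the two alternatives are not disjoint — LL(1) conflict.

Yes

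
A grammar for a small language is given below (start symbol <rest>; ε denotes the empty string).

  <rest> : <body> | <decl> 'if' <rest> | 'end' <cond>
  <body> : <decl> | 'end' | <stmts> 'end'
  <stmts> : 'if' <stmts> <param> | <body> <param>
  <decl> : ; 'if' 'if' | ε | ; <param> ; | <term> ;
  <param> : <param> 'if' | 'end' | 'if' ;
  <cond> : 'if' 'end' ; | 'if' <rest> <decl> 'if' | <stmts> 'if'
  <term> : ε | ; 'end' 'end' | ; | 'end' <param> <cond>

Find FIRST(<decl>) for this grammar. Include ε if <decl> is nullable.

<decl> : ; 'if' 'if' contributes {;}.
<decl> : ε contributes ε.
<decl> : ; <param> ; contributes {;}.
From <decl> : <term> ;: <term> nullable, take FIRST(<term>) ∪ {;} = { 'end', ; }.
Union: FIRST(<decl>) = { 'end', ;, ε }.

{ 'end', ;, ε }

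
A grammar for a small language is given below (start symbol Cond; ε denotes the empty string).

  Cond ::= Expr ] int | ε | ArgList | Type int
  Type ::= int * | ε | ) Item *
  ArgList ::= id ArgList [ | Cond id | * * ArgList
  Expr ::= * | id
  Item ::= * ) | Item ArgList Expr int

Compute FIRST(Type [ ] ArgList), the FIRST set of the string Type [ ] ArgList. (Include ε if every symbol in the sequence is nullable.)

{ ), [, int }

Add FIRST(Type)\{ε} = { ), int }; Type is nullable, continue.
[ is a terminal; add {[} and stop.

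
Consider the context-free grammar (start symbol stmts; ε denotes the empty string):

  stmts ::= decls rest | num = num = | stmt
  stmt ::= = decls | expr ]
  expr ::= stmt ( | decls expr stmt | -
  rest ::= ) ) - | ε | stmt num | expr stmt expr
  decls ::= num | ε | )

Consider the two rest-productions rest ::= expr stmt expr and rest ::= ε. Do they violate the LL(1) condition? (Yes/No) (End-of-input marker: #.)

FIRST(expr stmt expr) = { ), -, =, num } and FIRST(ε) = { ε }.
The second is nullable but FOLLOW(rest) = { # } is disjoint from FIRST of the first.

No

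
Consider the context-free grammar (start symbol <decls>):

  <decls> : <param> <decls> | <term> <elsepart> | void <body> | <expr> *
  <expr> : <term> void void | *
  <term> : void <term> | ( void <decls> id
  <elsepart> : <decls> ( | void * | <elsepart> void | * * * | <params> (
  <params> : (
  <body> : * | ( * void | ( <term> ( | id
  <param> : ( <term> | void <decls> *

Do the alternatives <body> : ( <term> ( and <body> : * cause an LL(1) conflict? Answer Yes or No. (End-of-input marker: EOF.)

No

FIRST(( <term> () = { ( } and FIRST(*) = { * }.
The FIRST sets are disjoint and neither alternative is nullable — no conflict.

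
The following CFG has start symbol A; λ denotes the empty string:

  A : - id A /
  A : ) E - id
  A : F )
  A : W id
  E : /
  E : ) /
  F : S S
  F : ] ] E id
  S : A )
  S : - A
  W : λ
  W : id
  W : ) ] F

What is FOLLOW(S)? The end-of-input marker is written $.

{ ), -, ], id }

In F : S S: add FIRST(S) = { ), -, ], id }.
In F : S S: S is at the end, add FOLLOW(F) = { ), id }.
Union: FOLLOW(S) = { ), -, ], id }.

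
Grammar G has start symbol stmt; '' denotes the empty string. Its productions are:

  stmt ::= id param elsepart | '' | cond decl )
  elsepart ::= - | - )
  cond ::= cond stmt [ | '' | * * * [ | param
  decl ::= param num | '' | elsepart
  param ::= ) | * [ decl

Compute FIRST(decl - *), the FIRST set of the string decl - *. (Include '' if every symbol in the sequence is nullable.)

{ ), *, - }

Add FIRST(decl)\{''} = { ), *, - }; decl is nullable, continue.
- is a terminal; add {-} and stop.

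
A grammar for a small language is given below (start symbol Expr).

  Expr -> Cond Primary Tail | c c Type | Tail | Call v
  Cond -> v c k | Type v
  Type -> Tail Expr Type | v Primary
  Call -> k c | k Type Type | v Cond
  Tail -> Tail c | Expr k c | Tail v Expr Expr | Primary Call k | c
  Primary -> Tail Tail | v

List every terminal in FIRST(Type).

From Type -> Tail Expr Type: add FIRST(Tail) = { c, k, v }.
Type -> v Primary contributes {v}.
Union: FIRST(Type) = { c, k, v }.

{ c, k, v }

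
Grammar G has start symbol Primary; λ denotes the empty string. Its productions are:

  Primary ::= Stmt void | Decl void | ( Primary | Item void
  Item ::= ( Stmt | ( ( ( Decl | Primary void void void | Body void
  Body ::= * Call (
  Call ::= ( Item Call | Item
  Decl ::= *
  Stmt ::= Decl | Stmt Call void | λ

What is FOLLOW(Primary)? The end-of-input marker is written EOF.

{ EOF, void }

Primary is the start symbol, so EOF ∈ FOLLOW(Primary).
In Primary ::= ( Primary: Primary is at the end, add FOLLOW(Primary) = { EOF, void }.
In Item ::= Primary void void void: add FIRST(void void void) = { void }.
Union: FOLLOW(Primary) = { EOF, void }.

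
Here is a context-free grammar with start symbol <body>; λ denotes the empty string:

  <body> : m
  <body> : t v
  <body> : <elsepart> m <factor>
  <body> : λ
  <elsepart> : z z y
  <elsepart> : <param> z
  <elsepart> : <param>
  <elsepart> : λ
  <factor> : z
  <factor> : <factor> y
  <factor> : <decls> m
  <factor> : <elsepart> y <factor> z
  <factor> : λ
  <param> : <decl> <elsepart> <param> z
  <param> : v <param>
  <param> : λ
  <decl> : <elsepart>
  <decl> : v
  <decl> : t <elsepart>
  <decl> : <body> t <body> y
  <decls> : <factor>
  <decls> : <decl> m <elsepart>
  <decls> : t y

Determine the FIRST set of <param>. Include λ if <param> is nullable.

From <param> : <decl> <elsepart> <param> z: <decl>, <elsepart>, <param> nullable, take FIRST(<decl>) ∪ FIRST(<elsepart>) ∪ FIRST(<param>) ∪ {z} = { m, t, v, z }.
<param> : v <param> contributes {v}.
<param> : λ contributes λ.
Union: FIRST(<param>) = { m, t, v, z, λ }.

{ m, t, v, z, λ }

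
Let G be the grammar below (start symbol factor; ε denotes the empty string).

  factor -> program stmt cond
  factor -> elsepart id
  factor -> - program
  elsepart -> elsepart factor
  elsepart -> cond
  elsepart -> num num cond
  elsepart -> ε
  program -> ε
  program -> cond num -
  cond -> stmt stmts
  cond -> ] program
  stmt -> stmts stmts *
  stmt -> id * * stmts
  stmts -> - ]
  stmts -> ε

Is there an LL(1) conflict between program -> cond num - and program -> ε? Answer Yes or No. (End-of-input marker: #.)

FIRST(cond num -) = { *, -, ], id } and FIRST(ε) = { ε }.
The second alternative is nullable and FOLLOW(program) = { #, *, -, ], id, num } shares * with FIRST of the first — conflict.

Yes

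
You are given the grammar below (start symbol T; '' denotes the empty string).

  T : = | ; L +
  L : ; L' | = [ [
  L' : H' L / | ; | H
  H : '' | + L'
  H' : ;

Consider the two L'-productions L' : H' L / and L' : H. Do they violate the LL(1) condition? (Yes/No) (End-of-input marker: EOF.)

No

FIRST(H' L /) = { ; } and FIRST(H) = { +, '' }.
The second is nullable but FOLLOW(L') = { +, / } is disjoint from FIRST of the first.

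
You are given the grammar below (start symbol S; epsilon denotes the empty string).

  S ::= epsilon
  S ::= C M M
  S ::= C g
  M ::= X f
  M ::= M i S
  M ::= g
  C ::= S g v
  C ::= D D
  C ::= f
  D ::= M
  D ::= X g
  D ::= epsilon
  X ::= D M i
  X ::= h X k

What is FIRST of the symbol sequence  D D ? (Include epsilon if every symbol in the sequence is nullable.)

Add FIRST(D)\{epsilon} = { g, h }; D is nullable, continue.
Add FIRST(D)\{epsilon} = { g, h }; D is nullable, continue.
Every symbol is nullable, so include epsilon.

{ g, h, epsilon }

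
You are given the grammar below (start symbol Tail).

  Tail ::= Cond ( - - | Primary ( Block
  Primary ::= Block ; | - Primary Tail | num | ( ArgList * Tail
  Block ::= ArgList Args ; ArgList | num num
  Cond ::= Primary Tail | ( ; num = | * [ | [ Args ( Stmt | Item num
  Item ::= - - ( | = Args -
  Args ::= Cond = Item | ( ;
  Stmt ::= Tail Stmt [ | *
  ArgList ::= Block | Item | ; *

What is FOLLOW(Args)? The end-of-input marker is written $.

{ (, -, ; }

In Block ::= ArgList Args ; ArgList: add FIRST(; ArgList) = { ; }.
In Cond ::= [ Args ( Stmt: add FIRST(( Stmt) = { ( }.
In Item ::= = Args -: add FIRST(-) = { - }.
Union: FOLLOW(Args) = { (, -, ; }.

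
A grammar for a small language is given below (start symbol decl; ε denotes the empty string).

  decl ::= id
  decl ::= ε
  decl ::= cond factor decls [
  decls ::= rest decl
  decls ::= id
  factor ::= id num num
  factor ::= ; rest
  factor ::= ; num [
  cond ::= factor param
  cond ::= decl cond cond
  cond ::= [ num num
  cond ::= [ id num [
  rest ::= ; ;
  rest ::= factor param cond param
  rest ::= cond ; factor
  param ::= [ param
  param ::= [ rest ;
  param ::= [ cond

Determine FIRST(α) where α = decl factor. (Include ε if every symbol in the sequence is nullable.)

{ ;, [, id }

Add FIRST(decl)\{ε} = { ;, [, id }; decl is nullable, continue.
Add FIRST(factor) = { ;, id }; factor is not nullable, stop.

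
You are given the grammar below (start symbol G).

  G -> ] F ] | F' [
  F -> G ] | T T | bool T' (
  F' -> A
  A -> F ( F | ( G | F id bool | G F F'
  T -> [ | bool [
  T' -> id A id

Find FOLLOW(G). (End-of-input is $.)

{ $, (, [, ], bool, id }

G is the start symbol, so $ ∈ FOLLOW(G).
In F -> G ]: add FIRST(]) = { ] }.
In A -> ( G: G is at the end, add FOLLOW(A) = { [, id }.
In A -> G F F': add FIRST(F F') = { (, [, ], bool }.
Union: FOLLOW(G) = { $, (, [, ], bool, id }.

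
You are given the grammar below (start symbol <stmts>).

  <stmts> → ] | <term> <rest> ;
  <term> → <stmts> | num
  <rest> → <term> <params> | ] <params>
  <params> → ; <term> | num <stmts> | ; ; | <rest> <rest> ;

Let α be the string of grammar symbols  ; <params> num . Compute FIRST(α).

{ ; }

; is a terminal; add {;} and stop.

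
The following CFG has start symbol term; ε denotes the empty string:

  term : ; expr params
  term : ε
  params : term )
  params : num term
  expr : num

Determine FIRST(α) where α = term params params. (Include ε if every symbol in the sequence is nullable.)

Add FIRST(term)\{ε} = { ; }; term is nullable, continue.
Add FIRST(params) = { ), ;, num }; params is not nullable, stop.

{ ), ;, num }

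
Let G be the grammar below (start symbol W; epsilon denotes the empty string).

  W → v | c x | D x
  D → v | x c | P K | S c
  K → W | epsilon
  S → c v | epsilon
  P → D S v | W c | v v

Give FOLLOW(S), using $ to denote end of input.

{ c, v }

In D → S c: add FIRST(c) = { c }.
In P → D S v: add FIRST(v) = { v }.
Union: FOLLOW(S) = { c, v }.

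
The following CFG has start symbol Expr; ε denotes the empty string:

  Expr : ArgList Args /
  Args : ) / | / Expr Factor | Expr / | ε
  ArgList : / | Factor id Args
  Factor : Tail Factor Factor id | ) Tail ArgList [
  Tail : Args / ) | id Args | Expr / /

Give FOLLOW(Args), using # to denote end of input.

{ ), /, [, id }

In Expr : ArgList Args /: add FIRST(/) = { / }.
In ArgList : Factor id Args: Args is at the end, add FOLLOW(ArgList) = { ), /, [, id }.
In Tail : Args / ): add FIRST(/ )) = { / }.
In Tail : id Args: Args is at the end, add FOLLOW(Tail) = { ), /, id }.
Union: FOLLOW(Args) = { ), /, [, id }.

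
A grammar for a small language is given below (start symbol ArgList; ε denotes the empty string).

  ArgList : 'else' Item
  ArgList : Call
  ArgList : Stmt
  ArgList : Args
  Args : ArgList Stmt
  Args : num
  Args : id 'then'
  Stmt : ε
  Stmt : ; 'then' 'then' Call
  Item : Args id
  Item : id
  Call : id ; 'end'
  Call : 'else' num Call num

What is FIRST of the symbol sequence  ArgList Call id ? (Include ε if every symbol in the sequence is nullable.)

Add FIRST(ArgList)\{ε} = { 'else', ;, id, num }; ArgList is nullable, continue.
Add FIRST(Call) = { 'else', id }; Call is not nullable, stop.

{ 'else', ;, id, num }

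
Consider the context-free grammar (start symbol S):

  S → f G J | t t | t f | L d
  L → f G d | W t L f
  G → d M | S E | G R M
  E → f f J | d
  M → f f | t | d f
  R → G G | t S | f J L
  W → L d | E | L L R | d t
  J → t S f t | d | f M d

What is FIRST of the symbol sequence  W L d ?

Add FIRST(W) = { d, f }; W is not nullable, stop.

{ d, f }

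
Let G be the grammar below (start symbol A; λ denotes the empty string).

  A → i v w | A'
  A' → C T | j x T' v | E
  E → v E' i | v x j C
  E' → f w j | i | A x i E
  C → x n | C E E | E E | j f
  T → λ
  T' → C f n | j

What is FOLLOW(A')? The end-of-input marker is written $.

{ $, x }

In A → A': A' is at the end, add FOLLOW(A) = { $, x }.
Union: FOLLOW(A') = { $, x }.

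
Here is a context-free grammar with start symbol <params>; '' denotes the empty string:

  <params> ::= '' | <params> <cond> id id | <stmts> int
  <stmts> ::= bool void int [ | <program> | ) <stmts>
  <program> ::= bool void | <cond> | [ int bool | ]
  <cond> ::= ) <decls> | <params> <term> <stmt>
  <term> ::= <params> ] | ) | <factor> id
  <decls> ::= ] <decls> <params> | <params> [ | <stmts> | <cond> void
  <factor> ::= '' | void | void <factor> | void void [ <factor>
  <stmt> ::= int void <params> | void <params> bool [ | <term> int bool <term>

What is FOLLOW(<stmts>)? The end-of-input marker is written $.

{ ), [, ], bool, id, int, void }

In <params> ::= <stmts> int: add FIRST(int) = { int }.
In <stmts> ::= ) <stmts>: <stmts> is at the end, add FOLLOW(<stmts>) = { ), [, ], bool, id, int, void }.
In <decls> ::= <stmts>: <stmts> is at the end, add FOLLOW(<decls>) = { ), [, ], bool, id, int, void }.
Union: FOLLOW(<stmts>) = { ), [, ], bool, id, int, void }.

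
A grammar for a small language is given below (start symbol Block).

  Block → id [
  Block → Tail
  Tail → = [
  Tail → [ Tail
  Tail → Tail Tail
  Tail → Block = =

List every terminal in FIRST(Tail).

Tail → = [ contributes {=}.
Tail → [ Tail contributes {[}.
From Tail → Tail Tail: add FIRST(Tail) = { =, [, id }.
From Tail → Block = =: add FIRST(Block) = { =, [, id }.
Union: FIRST(Tail) = { =, [, id }.

{ =, [, id }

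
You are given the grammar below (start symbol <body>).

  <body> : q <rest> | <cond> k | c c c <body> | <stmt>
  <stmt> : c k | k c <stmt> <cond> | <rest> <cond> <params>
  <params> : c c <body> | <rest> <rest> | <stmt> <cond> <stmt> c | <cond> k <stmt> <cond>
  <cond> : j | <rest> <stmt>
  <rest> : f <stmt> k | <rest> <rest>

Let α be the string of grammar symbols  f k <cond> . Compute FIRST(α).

{ f }

f is a terminal; add {f} and stop.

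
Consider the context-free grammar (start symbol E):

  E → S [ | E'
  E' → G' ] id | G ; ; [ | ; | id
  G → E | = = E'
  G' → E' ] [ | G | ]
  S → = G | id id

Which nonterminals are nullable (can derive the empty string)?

No nonterminal has an empty production or an RHS whose symbols are all nullable.

{ } (none)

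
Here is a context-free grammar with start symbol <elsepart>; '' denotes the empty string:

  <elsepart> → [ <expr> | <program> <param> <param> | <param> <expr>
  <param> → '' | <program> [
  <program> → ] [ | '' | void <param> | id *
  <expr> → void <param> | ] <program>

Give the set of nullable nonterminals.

Directly nullable (have an ''-production): <param>, <program>.
<elsepart> → <program> <param> <param> with every symbol nullable, so <elsepart> is nullable.
No other nonterminal has a production whose RHS symbols are all nullable.

{ <elsepart>, <param>, <program> }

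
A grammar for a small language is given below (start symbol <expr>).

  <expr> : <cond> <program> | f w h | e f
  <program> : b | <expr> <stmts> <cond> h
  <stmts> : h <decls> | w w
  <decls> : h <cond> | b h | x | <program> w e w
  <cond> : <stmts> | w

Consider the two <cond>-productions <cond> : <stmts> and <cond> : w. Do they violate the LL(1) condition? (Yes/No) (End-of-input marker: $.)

Yes

FIRST(<stmts>) = { h, w } and FIRST(w) = { w }.
Both contain w, so the two alternatives are not disjoint — LL(1) conflict.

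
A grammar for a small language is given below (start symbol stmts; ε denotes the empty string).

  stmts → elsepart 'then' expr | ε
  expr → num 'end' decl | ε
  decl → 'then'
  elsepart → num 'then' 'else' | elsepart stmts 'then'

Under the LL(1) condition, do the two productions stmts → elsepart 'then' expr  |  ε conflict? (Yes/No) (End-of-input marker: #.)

No

FIRST(elsepart 'then' expr) = { num } and FIRST(ε) = { ε }.
The second is nullable but FOLLOW(stmts) = { #, 'then' } is disjoint from FIRST of the first.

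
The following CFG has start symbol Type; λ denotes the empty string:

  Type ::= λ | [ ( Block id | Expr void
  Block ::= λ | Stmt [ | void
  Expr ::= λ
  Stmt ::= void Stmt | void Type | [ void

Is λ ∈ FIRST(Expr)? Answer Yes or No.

Yes

Expr has an λ-production, so Expr ⇒ λ.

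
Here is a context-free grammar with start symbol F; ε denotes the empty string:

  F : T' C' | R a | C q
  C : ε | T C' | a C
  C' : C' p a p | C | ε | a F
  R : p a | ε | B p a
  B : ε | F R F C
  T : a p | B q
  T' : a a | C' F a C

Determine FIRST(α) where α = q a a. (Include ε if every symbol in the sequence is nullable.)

{ q }

q is a terminal; add {q} and stop.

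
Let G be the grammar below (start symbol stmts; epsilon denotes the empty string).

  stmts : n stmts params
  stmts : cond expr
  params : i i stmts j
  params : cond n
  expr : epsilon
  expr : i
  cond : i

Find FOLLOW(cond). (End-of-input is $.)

{ $, i, j, n }

In stmts : cond expr: add FIRST(expr)\{epsilon} = { i }.
  Since expr is nullable, also add FOLLOW(stmts) = { $, i, j }.
In params : cond n: add FIRST(n) = { n }.
Union: FOLLOW(cond) = { $, i, j, n }.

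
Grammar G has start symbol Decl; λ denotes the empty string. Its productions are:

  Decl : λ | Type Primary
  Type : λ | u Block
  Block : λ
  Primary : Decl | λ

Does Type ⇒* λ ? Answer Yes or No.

Yes

Type has an λ-production, so Type ⇒ λ.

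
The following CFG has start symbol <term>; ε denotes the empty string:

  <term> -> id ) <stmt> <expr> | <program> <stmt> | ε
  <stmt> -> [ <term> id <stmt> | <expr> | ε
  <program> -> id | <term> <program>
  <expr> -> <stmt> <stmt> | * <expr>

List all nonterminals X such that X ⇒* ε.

{ <expr>, <stmt>, <term> }

Directly nullable (have an ε-production): <term>, <stmt>.
<expr> -> <stmt> <stmt> with every symbol nullable, so <expr> is nullable.
No other nonterminal has a production whose RHS symbols are all nullable.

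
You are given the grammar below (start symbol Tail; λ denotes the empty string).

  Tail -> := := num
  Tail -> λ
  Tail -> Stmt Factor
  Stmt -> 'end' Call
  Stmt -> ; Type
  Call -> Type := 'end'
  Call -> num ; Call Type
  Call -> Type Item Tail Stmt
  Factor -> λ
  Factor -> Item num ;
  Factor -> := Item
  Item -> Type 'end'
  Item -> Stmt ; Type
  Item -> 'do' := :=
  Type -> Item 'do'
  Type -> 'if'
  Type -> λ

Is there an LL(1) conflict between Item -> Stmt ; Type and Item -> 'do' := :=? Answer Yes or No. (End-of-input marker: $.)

No

FIRST(Stmt ; Type) = { 'end', ; } and FIRST('do' := :=) = { 'do' }.
The FIRST sets are disjoint and neither alternative is nullable — no conflict.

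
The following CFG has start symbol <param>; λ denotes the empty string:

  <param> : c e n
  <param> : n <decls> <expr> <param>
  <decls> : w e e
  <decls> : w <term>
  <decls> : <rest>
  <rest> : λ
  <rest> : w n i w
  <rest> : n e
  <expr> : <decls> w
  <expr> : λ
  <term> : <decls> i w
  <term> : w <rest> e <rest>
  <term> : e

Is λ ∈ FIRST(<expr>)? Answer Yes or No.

<expr> has an λ-production, so <expr> ⇒ λ.

Yes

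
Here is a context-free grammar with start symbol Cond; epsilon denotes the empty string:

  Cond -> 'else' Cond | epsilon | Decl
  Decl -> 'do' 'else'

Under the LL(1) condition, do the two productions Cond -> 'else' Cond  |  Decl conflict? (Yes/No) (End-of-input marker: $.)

FIRST('else' Cond) = { 'else' } and FIRST(Decl) = { 'do' }.
The FIRST sets are disjoint and neither alternative is nullable — no conflict.

No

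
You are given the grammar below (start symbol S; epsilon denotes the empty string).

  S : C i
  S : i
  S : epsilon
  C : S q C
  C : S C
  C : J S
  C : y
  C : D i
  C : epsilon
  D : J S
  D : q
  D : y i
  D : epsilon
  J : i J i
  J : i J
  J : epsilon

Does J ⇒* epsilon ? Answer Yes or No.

J has an epsilon-production, so J ⇒ epsilon.

Yes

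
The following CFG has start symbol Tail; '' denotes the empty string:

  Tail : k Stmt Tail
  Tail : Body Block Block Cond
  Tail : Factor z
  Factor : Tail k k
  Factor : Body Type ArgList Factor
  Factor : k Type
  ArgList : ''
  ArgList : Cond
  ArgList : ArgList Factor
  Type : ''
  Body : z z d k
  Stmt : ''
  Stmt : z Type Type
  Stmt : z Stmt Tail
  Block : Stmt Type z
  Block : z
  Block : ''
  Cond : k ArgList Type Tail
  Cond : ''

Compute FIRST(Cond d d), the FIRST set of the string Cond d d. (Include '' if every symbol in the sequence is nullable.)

{ d, k }

Add FIRST(Cond)\{''} = { k }; Cond is nullable, continue.
d is a terminal; add {d} and stop.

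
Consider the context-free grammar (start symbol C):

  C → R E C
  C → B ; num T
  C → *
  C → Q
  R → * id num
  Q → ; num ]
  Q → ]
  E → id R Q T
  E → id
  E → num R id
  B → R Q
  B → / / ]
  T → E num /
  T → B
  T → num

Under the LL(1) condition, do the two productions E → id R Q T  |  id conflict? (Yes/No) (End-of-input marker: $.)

FIRST(id R Q T) = { id } and FIRST(id) = { id }.
Both contain id, so the two alternatives are not disjoint — LL(1) conflict.

Yes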